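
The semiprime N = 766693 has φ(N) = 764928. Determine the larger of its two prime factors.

997

φ(n) = (p−1)(q−1) = n − (p+q) + 1, so p + q = 766693 − 764928 + 1 = 1766.
p and q are the roots of t² − 1766t + 766693 = 0.
Discriminant: 1766² − 4·766693 = 3118756 − 3066772 = 51984; √51984 = 228.
q = (1766 − 228)/2 = 769, p = (1766 + 228)/2 = 997.
Check: 769 · 997 = 766693.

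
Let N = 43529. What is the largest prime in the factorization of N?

43529 = 19 · 2291
2291 = 29 · 79
79 is prime.
So 43529 = 19 · 29 · 79; the largest prime factor is 79.

79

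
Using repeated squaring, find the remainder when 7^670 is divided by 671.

353

7^1 ≡ 7 (mod 671)
7^2 ≡ 7^2 = 49 ≡ 49 (mod 671)
7^4 ≡ 49^2 = 2401 ≡ 388 (mod 671)
7^8 ≡ 388^2 = 150544 ≡ 240 (mod 671)
7^16 ≡ 240^2 = 57600 ≡ 565 (mod 671)
7^32 ≡ 565^2 = 319225 ≡ 500 (mod 671)
7^64 ≡ 500^2 = 250000 ≡ 388 (mod 671)
7^128 ≡ 388^2 = 150544 ≡ 240 (mod 671)
7^256 ≡ 240^2 = 57600 ≡ 565 (mod 671)
7^512 ≡ 565^2 = 319225 ≡ 500 (mod 671)
670 = 512 + 128 + 16 + 8 + 4 + 2 in binary powers of 2.
So 7^670 ≡ 500 · 240 · 565 · 240 · 388 · 49 ≡ 353 (mod 671).
Since 353 ≠ 1, base 7 is a Fermat witness: 671 is composite.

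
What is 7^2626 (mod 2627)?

7^1 ≡ 7 (mod 2627)
7^2 ≡ 7^2 = 49 ≡ 49 (mod 2627)
7^4 ≡ 49^2 = 2401 ≡ 2401 (mod 2627)
7^8 ≡ 2401^2 = 5764801 ≡ 1163 (mod 2627)
7^16 ≡ 1163^2 = 1352569 ≡ 2291 (mod 2627)
7^32 ≡ 2291^2 = 5248681 ≡ 2562 (mod 2627)
7^64 ≡ 2562^2 = 6563844 ≡ 1598 (mod 2627)
7^128 ≡ 1598^2 = 2553604 ≡ 160 (mod 2627)
7^256 ≡ 160^2 = 25600 ≡ 1957 (mod 2627)
7^512 ≡ 1957^2 = 3829849 ≡ 2310 (mod 2627)
7^1024 ≡ 2310^2 = 5336100 ≡ 663 (mod 2627)
7^2048 ≡ 663^2 = 439569 ≡ 860 (mod 2627)
2626 = 2048 + 512 + 64 + 2 in binary powers of 2.
So 7^2626 ≡ 860 · 2310 · 1598 · 49 ≡ 774 (mod 2627).
Since 774 ≠ 1, base 7 is a Fermat witness: 2627 is composite.

774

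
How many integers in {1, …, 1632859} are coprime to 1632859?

1589160

Factor: 1632859 = 83 · 103 · 191.
φ(1632859) = (83−1) · (103−1) · (191−1) = 82 · 102 · 190 = 1589160.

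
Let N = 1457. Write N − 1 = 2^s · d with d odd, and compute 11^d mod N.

1158

1457 − 1 = 1456 = 2^4 · 91, so d = 91.
11^1 ≡ 11 (mod 1457)
11^2 ≡ 11^2 = 121 ≡ 121 (mod 1457)
11^4 ≡ 121^2 = 14641 ≡ 71 (mod 1457)
11^8 ≡ 71^2 = 5041 ≡ 670 (mod 1457)
11^16 ≡ 670^2 = 448900 ≡ 144 (mod 1457)
11^32 ≡ 144^2 = 20736 ≡ 338 (mod 1457)
11^64 ≡ 338^2 = 114244 ≡ 598 (mod 1457)
91 = 64 + 16 + 8 + 2 + 1 in binary powers of 2.
So 11^91 ≡ 598 · 144 · 670 · 121 · 11 ≡ 1158 (mod 1457).
Squaring chain: 1158 → 524 → 660 → 1414; never reaches −1, so base 11 is a Miller–Rabin witness that 1457 is composite.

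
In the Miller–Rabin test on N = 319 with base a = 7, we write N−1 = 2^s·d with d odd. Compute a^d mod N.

74

319 − 1 = 318 = 2^1 · 159, so d = 159.
7^1 ≡ 7 (mod 319)
7^2 ≡ 7^2 = 49 ≡ 49 (mod 319)
7^4 ≡ 49^2 = 2401 ≡ 168 (mod 319)
7^8 ≡ 168^2 = 28224 ≡ 152 (mod 319)
7^16 ≡ 152^2 = 23104 ≡ 136 (mod 319)
7^32 ≡ 136^2 = 18496 ≡ 313 (mod 319)
7^64 ≡ 313^2 = 97969 ≡ 36 (mod 319)
7^128 ≡ 36^2 = 1296 ≡ 20 (mod 319)
159 = 128 + 16 + 8 + 4 + 2 + 1 in binary powers of 2.
So 7^159 ≡ 20 · 136 · 152 · 168 · 49 · 7 ≡ 74 (mod 319).
Squaring chain: 74; never reaches −1, so base 7 is a Miller–Rabin witness that 319 is composite.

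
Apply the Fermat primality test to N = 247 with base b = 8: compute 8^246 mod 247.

8^1 ≡ 8 (mod 247)
8^2 ≡ 8^2 = 64 ≡ 64 (mod 247)
8^4 ≡ 64^2 = 4096 ≡ 144 (mod 247)
8^8 ≡ 144^2 = 20736 ≡ 235 (mod 247)
8^16 ≡ 235^2 = 55225 ≡ 144 (mod 247)
8^32 ≡ 144^2 = 20736 ≡ 235 (mod 247)
8^64 ≡ 235^2 = 55225 ≡ 144 (mod 247)
8^128 ≡ 144^2 = 20736 ≡ 235 (mod 247)
246 = 128 + 64 + 32 + 16 + 4 + 2 in binary powers of 2.
So 8^246 ≡ 235 · 144 · 235 · 144 · 144 · 64 ≡ 77 (mod 247).
Since 77 ≠ 1, base 8 is a Fermat witness: 247 is composite.

77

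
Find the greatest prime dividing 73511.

73

73511 = 19 · 3869
3869 = 53 · 73
73 is prime.
So 73511 = 19 · 53 · 73; the largest prime factor is 73.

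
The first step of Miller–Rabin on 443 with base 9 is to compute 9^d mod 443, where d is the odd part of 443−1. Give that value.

1

443 − 1 = 442 = 2^1 · 221, so d = 221.
9^1 ≡ 9 (mod 443)
9^2 ≡ 9^2 = 81 ≡ 81 (mod 443)
9^4 ≡ 81^2 = 6561 ≡ 359 (mod 443)
9^8 ≡ 359^2 = 128881 ≡ 411 (mod 443)
9^16 ≡ 411^2 = 168921 ≡ 138 (mod 443)
9^32 ≡ 138^2 = 19044 ≡ 438 (mod 443)
9^64 ≡ 438^2 = 191844 ≡ 25 (mod 443)
9^128 ≡ 25^2 = 625 ≡ 182 (mod 443)
221 = 128 + 64 + 16 + 8 + 4 + 1 in binary powers of 2.
So 9^221 ≡ 182 · 25 · 138 · 411 · 359 · 9 ≡ 1 (mod 443).
Since 9^d ≡ 1 (mod 443), base 9 does not prove 443 composite.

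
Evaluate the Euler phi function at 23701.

23392

Factor: 23701 = 137 · 173.
φ(23701) = (137−1) · (173−1) = 136 · 172 = 23392.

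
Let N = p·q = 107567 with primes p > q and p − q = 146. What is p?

409

Since p = q + 146, we have 107567 = q(q + 146), so q² + 146q − 107567 = 0.
Discriminant: 146² + 4·107567 = 21316 + 430268 = 451584; √451584 = 672.
q = (−146 + 672)/2 = 263, and p = q + 146 = 409.
Check: 263 · 409 = 107567.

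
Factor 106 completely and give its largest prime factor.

53

106 = 2 · 53
53 is prime.
So 106 = 2 · 53; the largest prime factor is 53.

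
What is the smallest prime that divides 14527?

14527 is odd.
Digit sum 19, not divisible by 3.
Ends in 7: not divisible by 5.
7: 14527 = 7·2075 + 2
11: 14527 = 11·1320 + 7
13: 14527 = 13·1117 + 6
17: 14527 = 17·854 + 9
19: 14527 = 19·764 + 11
23: 14527 = 23·631 + 14
29: 14527 = 29·500 + 27
31: 14527 = 31·468 + 19
37: 14527 = 37·392 + 23
41: 14527 = 41·354 + 13
43: 14527 = 43·337 + 36
47: 14527 = 47·309 + 4
53: 14527 = 53·274 + 5
59: 14527 = 59·246 + 13
61: 14527 = 61·238 + 9
67: 14527 = 67·216 + 55
71: 14527 = 71·204 + 43
73: 14527 = 73·199

73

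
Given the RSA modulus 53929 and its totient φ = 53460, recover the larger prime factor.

271

φ(n) = (p−1)(q−1) = n − (p+q) + 1, so p + q = 53929 − 53460 + 1 = 470.
p and q are the roots of t² − 470t + 53929 = 0.
Discriminant: 470² − 4·53929 = 220900 − 215716 = 5184; √5184 = 72.
q = (470 − 72)/2 = 199, p = (470 + 72)/2 = 271.
Check: 199 · 271 = 53929.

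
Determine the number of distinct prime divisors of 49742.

49742 = 2 · 24871
24871 = 7 · 3553
3553 = 11 · 323
323 = 17 · 19
49742 = 2 · 7 · 11 · 17 · 19, which has 5 distinct prime factors.

5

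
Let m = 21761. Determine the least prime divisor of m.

21761 is odd.
Digit sum 17, not divisible by 3.
Ends in 1: not divisible by 5.
7: 21761 = 7·3108 + 5
11: 21761 = 11·1978 + 3
13: 21761 = 13·1673 + 12
17: 21761 = 17·1280 + 1
19: 21761 = 19·1145 + 6
23: 21761 = 23·946 + 3
29: 21761 = 29·750 + 11
31: 21761 = 31·701 + 30
37: 21761 = 37·588 + 5
41: 21761 = 41·530 + 31
43: 21761 = 43·506 + 3
47: 21761 = 47·463

47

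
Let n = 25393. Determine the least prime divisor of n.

67

25393 is odd.
Digit sum 22, not divisible by 3.
Ends in 3: not divisible by 5.
7: 25393 = 7·3627 + 4
11: 25393 = 11·2308 + 5
13: 25393 = 13·1953 + 4
17: 25393 = 17·1493 + 12
19: 25393 = 19·1336 + 9
23: 25393 = 23·1104 + 1
29: 25393 = 29·875 + 18
31: 25393 = 31·819 + 4
37: 25393 = 37·686 + 11
41: 25393 = 41·619 + 14
43: 25393 = 43·590 + 23
47: 25393 = 47·540 + 13
53: 25393 = 53·479 + 6
59: 25393 = 59·430 + 23
61: 25393 = 61·416 + 17
67: 25393 = 67·379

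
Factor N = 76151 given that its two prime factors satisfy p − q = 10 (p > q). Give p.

281

Since p = q + 10, we have 76151 = q(q + 10), so q² + 10q − 76151 = 0.
Discriminant: 10² + 4·76151 = 100 + 304604 = 304704; √304704 = 552.
q = (−10 + 552)/2 = 271, and p = q + 10 = 281.
Check: 271 · 281 = 76151.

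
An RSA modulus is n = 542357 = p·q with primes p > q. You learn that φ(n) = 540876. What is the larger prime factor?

823

φ(n) = (p−1)(q−1) = n − (p+q) + 1, so p + q = 542357 − 540876 + 1 = 1482.
p and q are the roots of t² − 1482t + 542357 = 0.
Discriminant: 1482² − 4·542357 = 2196324 − 2169428 = 26896; √26896 = 164.
q = (1482 − 164)/2 = 659, p = (1482 + 164)/2 = 823.
Check: 659 · 823 = 542357.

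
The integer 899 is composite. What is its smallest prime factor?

899 is odd.
Digit sum 26, not divisible by 3.
Ends in 9: not divisible by 5.
7: 899 = 7·128 + 3
11: 899 = 11·81 + 8
13: 899 = 13·69 + 2
17: 899 = 17·52 + 15
19: 899 = 19·47 + 6
23: 899 = 23·39 + 2
29: 899 = 29·31

29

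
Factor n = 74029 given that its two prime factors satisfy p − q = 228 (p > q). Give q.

181

Since p = q + 228, we have 74029 = q(q + 228), so q² + 228q − 74029 = 0.
Discriminant: 228² + 4·74029 = 51984 + 296116 = 348100; √348100 = 590.
q = (−228 + 590)/2 = 181, and p = q + 228 = 409.
Check: 181 · 409 = 74029.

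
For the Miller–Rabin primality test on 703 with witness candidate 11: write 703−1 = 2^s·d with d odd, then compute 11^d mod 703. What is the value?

703 − 1 = 702 = 2^1 · 351, so d = 351.
11^1 ≡ 11 (mod 703)
11^2 ≡ 11^2 = 121 ≡ 121 (mod 703)
11^4 ≡ 121^2 = 14641 ≡ 581 (mod 703)
11^8 ≡ 581^2 = 337561 ≡ 121 (mod 703)
11^16 ≡ 121^2 = 14641 ≡ 581 (mod 703)
11^32 ≡ 581^2 = 337561 ≡ 121 (mod 703)
11^64 ≡ 121^2 = 14641 ≡ 581 (mod 703)
11^128 ≡ 581^2 = 337561 ≡ 121 (mod 703)
11^256 ≡ 121^2 = 14641 ≡ 581 (mod 703)
351 = 256 + 64 + 16 + 8 + 4 + 2 + 1 in binary powers of 2.
So 11^351 ≡ 581 · 581 · 581 · 121 · 581 · 121 · 11 ≡ 628 (mod 703).
Squaring chain: 628; never reaches −1, so base 11 is a Miller–Rabin witness that 703 is composite.

628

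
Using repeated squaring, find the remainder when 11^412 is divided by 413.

263

11^1 ≡ 11 (mod 413)
11^2 ≡ 11^2 = 121 ≡ 121 (mod 413)
11^4 ≡ 121^2 = 14641 ≡ 186 (mod 413)
11^8 ≡ 186^2 = 34596 ≡ 317 (mod 413)
11^16 ≡ 317^2 = 100489 ≡ 130 (mod 413)
11^32 ≡ 130^2 = 16900 ≡ 380 (mod 413)
11^64 ≡ 380^2 = 144400 ≡ 263 (mod 413)
11^128 ≡ 263^2 = 69169 ≡ 198 (mod 413)
11^256 ≡ 198^2 = 39204 ≡ 382 (mod 413)
412 = 256 + 128 + 16 + 8 + 4 in binary powers of 2.
So 11^412 ≡ 382 · 198 · 130 · 317 · 186 ≡ 263 (mod 413).
Since 263 ≠ 1, base 11 is a Fermat witness: 413 is composite.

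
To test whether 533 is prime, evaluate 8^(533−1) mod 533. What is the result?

8^1 ≡ 8 (mod 533)
8^2 ≡ 8^2 = 64 ≡ 64 (mod 533)
8^4 ≡ 64^2 = 4096 ≡ 365 (mod 533)
8^8 ≡ 365^2 = 133225 ≡ 508 (mod 533)
8^16 ≡ 508^2 = 258064 ≡ 92 (mod 533)
8^32 ≡ 92^2 = 8464 ≡ 469 (mod 533)
8^64 ≡ 469^2 = 219961 ≡ 365 (mod 533)
8^128 ≡ 365^2 = 133225 ≡ 508 (mod 533)
8^256 ≡ 508^2 = 258064 ≡ 92 (mod 533)
8^512 ≡ 92^2 = 8464 ≡ 469 (mod 533)
532 = 512 + 16 + 4 in binary powers of 2.
So 8^532 ≡ 469 · 92 · 365 ≡ 469 (mod 533).
Since 469 ≠ 1, base 8 is a Fermat witness: 533 is composite.

469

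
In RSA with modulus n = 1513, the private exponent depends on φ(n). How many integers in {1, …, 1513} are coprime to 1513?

1408

Factor: 1513 = 17 · 89.
φ(1513) = (17−1) · (89−1) = 16 · 88 = 1408.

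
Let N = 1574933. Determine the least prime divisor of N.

1574933 is odd.
Digit sum 32, not divisible by 3.
Ends in 3: not divisible by 5.
7: 1574933 = 7·224990 + 3
11: 1574933 = 11·143175 + 8
13: 1574933 = 13·121148 + 9
17: 1574933 = 17·92643 + 2
19: 1574933 = 19·82891 + 4
23: 1574933 = 23·68475 + 8
29: 1574933 = 29·54308 + 1
31: 1574933 = 31·50804 + 9
37: 1574933 = 37·42565 + 28
41: 1574933 = 41·38413

41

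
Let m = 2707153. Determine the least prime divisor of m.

2707153 is odd.
Digit sum 25, not divisible by 3.
Ends in 3: not divisible by 5.
7: 2707153 = 7·386736 + 1
11: 2707153 = 11·246104 + 9
13: 2707153 = 13·208242 + 7
17: 2707153 = 17·159244 + 5
19: 2707153 = 19·142481 + 14
23: 2707153 = 23·117702 + 7
29: 2707153 = 29·93350 + 3
31: 2707153 = 31·87327 + 16
37: 2707153 = 37·73166 + 11
41: 2707153 = 41·66028 + 5
43: 2707153 = 43·62957 + 2
47: 2707153 = 47·57599

47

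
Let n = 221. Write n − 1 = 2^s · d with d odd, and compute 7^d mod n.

221 − 1 = 220 = 2^2 · 55, so d = 55.
7^1 ≡ 7 (mod 221)
7^2 ≡ 7^2 = 49 ≡ 49 (mod 221)
7^4 ≡ 49^2 = 2401 ≡ 191 (mod 221)
7^8 ≡ 191^2 = 36481 ≡ 16 (mod 221)
7^16 ≡ 16^2 = 256 ≡ 35 (mod 221)
7^32 ≡ 35^2 = 1225 ≡ 120 (mod 221)
55 = 32 + 16 + 4 + 2 + 1 in binary powers of 2.
So 7^55 ≡ 120 · 35 · 191 · 49 · 7 ≡ 97 (mod 221).
Squaring chain: 97 → 127; never reaches −1, so base 7 is a Miller–Rabin witness that 221 is composite.

97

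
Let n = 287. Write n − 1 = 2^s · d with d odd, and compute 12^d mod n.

199

287 − 1 = 286 = 2^1 · 143, so d = 143.
12^1 ≡ 12 (mod 287)
12^2 ≡ 12^2 = 144 ≡ 144 (mod 287)
12^4 ≡ 144^2 = 20736 ≡ 72 (mod 287)
12^8 ≡ 72^2 = 5184 ≡ 18 (mod 287)
12^16 ≡ 18^2 = 324 ≡ 37 (mod 287)
12^32 ≡ 37^2 = 1369 ≡ 221 (mod 287)
12^64 ≡ 221^2 = 48841 ≡ 51 (mod 287)
12^128 ≡ 51^2 = 2601 ≡ 18 (mod 287)
143 = 128 + 8 + 4 + 2 + 1 in binary powers of 2.
So 12^143 ≡ 18 · 18 · 72 · 144 · 12 ≡ 199 (mod 287).
Squaring chain: 199; never reaches −1, so base 12 is a Miller–Rabin witness that 287 is composite.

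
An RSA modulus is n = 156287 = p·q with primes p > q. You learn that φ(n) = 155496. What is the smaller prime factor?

373

φ(n) = (p−1)(q−1) = n − (p+q) + 1, so p + q = 156287 − 155496 + 1 = 792.
p and q are the roots of t² − 792t + 156287 = 0.
Discriminant: 792² − 4·156287 = 627264 − 625148 = 2116; √2116 = 46.
q = (792 − 46)/2 = 373, p = (792 + 46)/2 = 419.
Check: 373 · 419 = 156287.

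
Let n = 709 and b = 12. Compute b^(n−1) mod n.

12^1 ≡ 12 (mod 709)
12^2 ≡ 12^2 = 144 ≡ 144 (mod 709)
12^4 ≡ 144^2 = 20736 ≡ 175 (mod 709)
12^8 ≡ 175^2 = 30625 ≡ 138 (mod 709)
12^16 ≡ 138^2 = 19044 ≡ 610 (mod 709)
12^32 ≡ 610^2 = 372100 ≡ 584 (mod 709)
12^64 ≡ 584^2 = 341056 ≡ 27 (mod 709)
12^128 ≡ 27^2 = 729 ≡ 20 (mod 709)
12^256 ≡ 20^2 = 400 ≡ 400 (mod 709)
12^512 ≡ 400^2 = 160000 ≡ 475 (mod 709)
708 = 512 + 128 + 64 + 4 in binary powers of 2.
So 12^708 ≡ 475 · 20 · 27 · 175 ≡ 1 (mod 709).
Since the result is 1, base 12 gives no evidence that 709 is composite.

1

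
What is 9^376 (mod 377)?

9^1 ≡ 9 (mod 377)
9^2 ≡ 9^2 = 81 ≡ 81 (mod 377)
9^4 ≡ 81^2 = 6561 ≡ 152 (mod 377)
9^8 ≡ 152^2 = 23104 ≡ 107 (mod 377)
9^16 ≡ 107^2 = 11449 ≡ 139 (mod 377)
9^32 ≡ 139^2 = 19321 ≡ 94 (mod 377)
9^64 ≡ 94^2 = 8836 ≡ 165 (mod 377)
9^128 ≡ 165^2 = 27225 ≡ 81 (mod 377)
9^256 ≡ 81^2 = 6561 ≡ 152 (mod 377)
376 = 256 + 64 + 32 + 16 + 8 in binary powers of 2.
So 9^376 ≡ 152 · 165 · 94 · 139 · 107 ≡ 256 (mod 377).
Since 256 ≠ 1, base 9 is a Fermat witness: 377 is composite.

256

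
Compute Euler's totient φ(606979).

Factor: 606979 = 71 · 83 · 103.
φ(606979) = (71−1) · (83−1) · (103−1) = 70 · 82 · 102 = 585480.

585480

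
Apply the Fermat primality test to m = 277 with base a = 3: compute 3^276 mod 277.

3^1 ≡ 3 (mod 277)
3^2 ≡ 3^2 = 9 ≡ 9 (mod 277)
3^4 ≡ 9^2 = 81 ≡ 81 (mod 277)
3^8 ≡ 81^2 = 6561 ≡ 190 (mod 277)
3^16 ≡ 190^2 = 36100 ≡ 90 (mod 277)
3^32 ≡ 90^2 = 8100 ≡ 67 (mod 277)
3^64 ≡ 67^2 = 4489 ≡ 57 (mod 277)
3^128 ≡ 57^2 = 3249 ≡ 202 (mod 277)
3^256 ≡ 202^2 = 40804 ≡ 85 (mod 277)
276 = 256 + 16 + 4 in binary powers of 2.
So 3^276 ≡ 85 · 90 · 81 ≡ 1 (mod 277).
Since the result is 1, base 3 gives no evidence that 277 is composite.

1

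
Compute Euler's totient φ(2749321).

Factor: 2749321 = 101 · 163 · 167.
φ(2749321) = (101−1) · (163−1) · (167−1) = 100 · 162 · 166 = 2689200.

2689200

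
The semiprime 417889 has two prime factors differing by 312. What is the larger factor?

821

Since p = q + 312, we have 417889 = q(q + 312), so q² + 312q − 417889 = 0.
Discriminant: 312² + 4·417889 = 97344 + 1671556 = 1768900; √1768900 = 1330.
q = (−312 + 1330)/2 = 509, and p = q + 312 = 821.
Check: 509 · 821 = 417889.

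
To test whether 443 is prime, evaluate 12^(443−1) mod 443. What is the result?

12^1 ≡ 12 (mod 443)
12^2 ≡ 12^2 = 144 ≡ 144 (mod 443)
12^4 ≡ 144^2 = 20736 ≡ 358 (mod 443)
12^8 ≡ 358^2 = 128164 ≡ 137 (mod 443)
12^16 ≡ 137^2 = 18769 ≡ 163 (mod 443)
12^32 ≡ 163^2 = 26569 ≡ 432 (mod 443)
12^64 ≡ 432^2 = 186624 ≡ 121 (mod 443)
12^128 ≡ 121^2 = 14641 ≡ 22 (mod 443)
12^256 ≡ 22^2 = 484 ≡ 41 (mod 443)
442 = 256 + 128 + 32 + 16 + 8 + 2 in binary powers of 2.
So 12^442 ≡ 41 · 22 · 432 · 163 · 137 · 144 ≡ 1 (mod 443).
Since the result is 1, base 12 gives no evidence that 443 is composite.

1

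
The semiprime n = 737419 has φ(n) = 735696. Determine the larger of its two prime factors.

937

φ(n) = (p−1)(q−1) = n − (p+q) + 1, so p + q = 737419 − 735696 + 1 = 1724.
p and q are the roots of t² − 1724t + 737419 = 0.
Discriminant: 1724² − 4·737419 = 2972176 − 2949676 = 22500; √22500 = 150.
q = (1724 − 150)/2 = 787, p = (1724 + 150)/2 = 937.
Check: 787 · 937 = 737419.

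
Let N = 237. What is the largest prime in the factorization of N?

237 = 3 · 79
79 is prime.
So 237 = 3 · 79; the largest prime factor is 79.

79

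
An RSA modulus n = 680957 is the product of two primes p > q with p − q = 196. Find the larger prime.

929

Since p = q + 196, we have 680957 = q(q + 196), so q² + 196q − 680957 = 0.
Discriminant: 196² + 4·680957 = 38416 + 2723828 = 2762244; √2762244 = 1662.
q = (−196 + 1662)/2 = 733, and p = q + 196 = 929.
Check: 733 · 929 = 680957.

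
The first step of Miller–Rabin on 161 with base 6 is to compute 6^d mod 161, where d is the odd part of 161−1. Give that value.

161 − 1 = 160 = 2^5 · 5, so d = 5.
6^1 ≡ 6 (mod 161)
6^2 ≡ 6^2 = 36 ≡ 36 (mod 161)
6^4 ≡ 36^2 = 1296 ≡ 8 (mod 161)
5 = 4 + 1 in binary powers of 2.
So 6^5 ≡ 8 · 6 ≡ 48 (mod 161).
Squaring chain: 48 → 50 → 85 → 141 → 78; never reaches −1, so base 6 is a Miller–Rabin witness that 161 is composite.

48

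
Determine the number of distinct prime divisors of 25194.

5

25194 = 2 · 12597
12597 = 3 · 4199
4199 = 13 · 323
323 = 17 · 19
25194 = 2 · 3 · 13 · 17 · 19, which has 5 distinct prime factors.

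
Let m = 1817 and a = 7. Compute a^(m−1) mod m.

1304

7^1 ≡ 7 (mod 1817)
7^2 ≡ 7^2 = 49 ≡ 49 (mod 1817)
7^4 ≡ 49^2 = 2401 ≡ 584 (mod 1817)
7^8 ≡ 584^2 = 341056 ≡ 1277 (mod 1817)
7^16 ≡ 1277^2 = 1630729 ≡ 880 (mod 1817)
7^32 ≡ 880^2 = 774400 ≡ 358 (mod 1817)
7^64 ≡ 358^2 = 128164 ≡ 974 (mod 1817)
7^128 ≡ 974^2 = 948676 ≡ 202 (mod 1817)
7^256 ≡ 202^2 = 40804 ≡ 830 (mod 1817)
7^512 ≡ 830^2 = 688900 ≡ 257 (mod 1817)
7^1024 ≡ 257^2 = 66049 ≡ 637 (mod 1817)
1816 = 1024 + 512 + 256 + 16 + 8 in binary powers of 2.
So 7^1816 ≡ 637 · 257 · 830 · 880 · 1277 ≡ 1304 (mod 1817).
Since 1304 ≠ 1, base 7 is a Fermat witness: 1817 is composite.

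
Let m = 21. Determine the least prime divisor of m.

3

21 is odd.
Digit sum 3, divisible by 3.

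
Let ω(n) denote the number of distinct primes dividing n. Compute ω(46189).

4

46189 = 11 · 4199
4199 = 13 · 323
323 = 17 · 19
46189 = 11 · 13 · 17 · 19, which has 4 distinct prime factors.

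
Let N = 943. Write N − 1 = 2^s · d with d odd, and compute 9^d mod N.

278

943 − 1 = 942 = 2^1 · 471, so d = 471.
9^1 ≡ 9 (mod 943)
9^2 ≡ 9^2 = 81 ≡ 81 (mod 943)
9^4 ≡ 81^2 = 6561 ≡ 903 (mod 943)
9^8 ≡ 903^2 = 815409 ≡ 657 (mod 943)
9^16 ≡ 657^2 = 431649 ≡ 698 (mod 943)
9^32 ≡ 698^2 = 487204 ≡ 616 (mod 943)
9^64 ≡ 616^2 = 379456 ≡ 370 (mod 943)
9^128 ≡ 370^2 = 136900 ≡ 165 (mod 943)
9^256 ≡ 165^2 = 27225 ≡ 821 (mod 943)
471 = 256 + 128 + 64 + 16 + 4 + 2 + 1 in binary powers of 2.
So 9^471 ≡ 821 · 165 · 370 · 698 · 903 · 81 · 9 ≡ 278 (mod 943).
Squaring chain: 278; never reaches −1, so base 9 is a Miller–Rabin witness that 943 is composite.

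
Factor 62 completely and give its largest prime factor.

62 = 2 · 31
31 is prime.
So 62 = 2 · 31; the largest prime factor is 31.

31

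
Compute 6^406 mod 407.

6^1 ≡ 6 (mod 407)
6^2 ≡ 6^2 = 36 ≡ 36 (mod 407)
6^4 ≡ 36^2 = 1296 ≡ 75 (mod 407)
6^8 ≡ 75^2 = 5625 ≡ 334 (mod 407)
6^16 ≡ 334^2 = 111556 ≡ 38 (mod 407)
6^32 ≡ 38^2 = 1444 ≡ 223 (mod 407)
6^64 ≡ 223^2 = 49729 ≡ 75 (mod 407)
6^128 ≡ 75^2 = 5625 ≡ 334 (mod 407)
6^256 ≡ 334^2 = 111556 ≡ 38 (mod 407)
406 = 256 + 128 + 16 + 4 + 2 in binary powers of 2.
So 6^406 ≡ 38 · 334 · 38 · 75 · 36 ≡ 258 (mod 407).
Since 258 ≠ 1, base 6 is a Fermat witness: 407 is composite.

258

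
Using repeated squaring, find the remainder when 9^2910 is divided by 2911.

2746

9^1 ≡ 9 (mod 2911)
9^2 ≡ 9^2 = 81 ≡ 81 (mod 2911)
9^4 ≡ 81^2 = 6561 ≡ 739 (mod 2911)
9^8 ≡ 739^2 = 546121 ≡ 1764 (mod 2911)
9^16 ≡ 1764^2 = 3111696 ≡ 2748 (mod 2911)
9^32 ≡ 2748^2 = 7551504 ≡ 370 (mod 2911)
9^64 ≡ 370^2 = 136900 ≡ 83 (mod 2911)
9^128 ≡ 83^2 = 6889 ≡ 1067 (mod 2911)
9^256 ≡ 1067^2 = 1138489 ≡ 288 (mod 2911)
9^512 ≡ 288^2 = 82944 ≡ 1436 (mod 2911)
9^1024 ≡ 1436^2 = 2062096 ≡ 1108 (mod 2911)
9^2048 ≡ 1108^2 = 1227664 ≡ 2133 (mod 2911)
2910 = 2048 + 512 + 256 + 64 + 16 + 8 + 4 + 2 in binary powers of 2.
So 9^2910 ≡ 2133 · 1436 · 288 · 83 · 2748 · 1764 · 739 · 81 ≡ 2746 (mod 2911).
Since 2746 ≠ 1, base 9 is a Fermat witness: 2911 is composite.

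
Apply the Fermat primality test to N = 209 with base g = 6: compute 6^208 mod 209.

6^1 ≡ 6 (mod 209)
6^2 ≡ 6^2 = 36 ≡ 36 (mod 209)
6^4 ≡ 36^2 = 1296 ≡ 42 (mod 209)
6^8 ≡ 42^2 = 1764 ≡ 92 (mod 209)
6^16 ≡ 92^2 = 8464 ≡ 104 (mod 209)
6^32 ≡ 104^2 = 10816 ≡ 157 (mod 209)
6^64 ≡ 157^2 = 24649 ≡ 196 (mod 209)
6^128 ≡ 196^2 = 38416 ≡ 169 (mod 209)
208 = 128 + 64 + 16 in binary powers of 2.
So 6^208 ≡ 169 · 196 · 104 ≡ 158 (mod 209).
Since 158 ≠ 1, base 6 is a Fermat witness: 209 is composite.

158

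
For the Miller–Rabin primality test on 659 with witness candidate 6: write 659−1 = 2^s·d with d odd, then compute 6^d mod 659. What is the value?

659 − 1 = 658 = 2^1 · 329, so d = 329.
6^1 ≡ 6 (mod 659)
6^2 ≡ 6^2 = 36 ≡ 36 (mod 659)
6^4 ≡ 36^2 = 1296 ≡ 637 (mod 659)
6^8 ≡ 637^2 = 405769 ≡ 484 (mod 659)
6^16 ≡ 484^2 = 234256 ≡ 311 (mod 659)
6^32 ≡ 311^2 = 96721 ≡ 507 (mod 659)
6^64 ≡ 507^2 = 257049 ≡ 39 (mod 659)
6^128 ≡ 39^2 = 1521 ≡ 203 (mod 659)
6^256 ≡ 203^2 = 41209 ≡ 351 (mod 659)
329 = 256 + 64 + 8 + 1 in binary powers of 2.
So 6^329 ≡ 351 · 39 · 484 · 6 ≡ 658 (mod 659).
Since 6^d ≡ 658 (mod 659), base 6 does not prove 659 composite.

658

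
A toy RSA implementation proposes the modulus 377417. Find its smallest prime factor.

377417 is odd.
Digit sum 29, not divisible by 3.
Ends in 7: not divisible by 5.
7: 377417 = 7·53916 + 5
11: 377417 = 11·34310 + 7
13: 377417 = 13·29032 + 1
17: 377417 = 17·22201

17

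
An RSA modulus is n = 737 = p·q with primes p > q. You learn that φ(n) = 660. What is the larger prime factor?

φ(n) = (p−1)(q−1) = n − (p+q) + 1, so p + q = 737 − 660 + 1 = 78.
p and q are the roots of t² − 78t + 737 = 0.
Discriminant: 78² − 4·737 = 6084 − 2948 = 3136; √3136 = 56.
q = (78 − 56)/2 = 11, p = (78 + 56)/2 = 67.
Check: 11 · 67 = 737.

67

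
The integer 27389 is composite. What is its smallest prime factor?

27389 is odd.
Digit sum 29, not divisible by 3.
Ends in 9: not divisible by 5.
7: 27389 = 7·3912 + 5
11: 27389 = 11·2489 + 10
13: 27389 = 13·2106 + 11
17: 27389 = 17·1611 + 2
19: 27389 = 19·1441 + 10
23: 27389 = 23·1190 + 19
29: 27389 = 29·944 + 13
31: 27389 = 31·883 + 16
37: 27389 = 37·740 + 9
41: 27389 = 41·668 + 1
43: 27389 = 43·636 + 41
47: 27389 = 47·582 + 35
53: 27389 = 53·516 + 41
59: 27389 = 59·464 + 13
61: 27389 = 61·449

61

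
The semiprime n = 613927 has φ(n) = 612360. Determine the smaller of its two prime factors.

757

φ(n) = (p−1)(q−1) = n − (p+q) + 1, so p + q = 613927 − 612360 + 1 = 1568.
p and q are the roots of t² − 1568t + 613927 = 0.
Discriminant: 1568² − 4·613927 = 2458624 − 2455708 = 2916; √2916 = 54.
q = (1568 − 54)/2 = 757, p = (1568 + 54)/2 = 811.
Check: 757 · 811 = 613927.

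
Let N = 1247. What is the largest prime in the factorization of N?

43

1247 = 29 · 43
43 is prime.
So 1247 = 29 · 43; the largest prime factor is 43.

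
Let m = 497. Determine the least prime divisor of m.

497 is odd.
Digit sum 20, not divisible by 3.
Ends in 7: not divisible by 5.
7: 497 = 7·71

7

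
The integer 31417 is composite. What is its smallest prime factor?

89

31417 is odd.
Digit sum 16, not divisible by 3.
Ends in 7: not divisible by 5.
7: 31417 = 7·4488 + 1
11: 31417 = 11·2856 + 1
13: 31417 = 13·2416 + 9
17: 31417 = 17·1848 + 1
19: 31417 = 19·1653 + 10
23: 31417 = 23·1365 + 22
29: 31417 = 29·1083 + 10
31: 31417 = 31·1013 + 14
37: 31417 = 37·849 + 4
41: 31417 = 41·766 + 11
43: 31417 = 43·730 + 27
47: 31417 = 47·668 + 21
53: 31417 = 53·592 + 41
59: 31417 = 59·532 + 29
61: 31417 = 61·515 + 2
67: 31417 = 67·468 + 61
71: 31417 = 71·442 + 35
73: 31417 = 73·430 + 27
79: 31417 = 79·397 + 54
83: 31417 = 83·378 + 43
89: 31417 = 89·353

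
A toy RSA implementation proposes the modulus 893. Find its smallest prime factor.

893 is odd.
Digit sum 20, not divisible by 3.
Ends in 3: not divisible by 5.
7: 893 = 7·127 + 4
11: 893 = 11·81 + 2
13: 893 = 13·68 + 9
17: 893 = 17·52 + 9
19: 893 = 19·47

19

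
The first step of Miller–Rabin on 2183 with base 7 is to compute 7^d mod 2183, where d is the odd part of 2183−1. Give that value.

86

2183 − 1 = 2182 = 2^1 · 1091, so d = 1091.
7^1 ≡ 7 (mod 2183)
7^2 ≡ 7^2 = 49 ≡ 49 (mod 2183)
7^4 ≡ 49^2 = 2401 ≡ 218 (mod 2183)
7^8 ≡ 218^2 = 47524 ≡ 1681 (mod 2183)
7^16 ≡ 1681^2 = 2825761 ≡ 959 (mod 2183)
7^32 ≡ 959^2 = 919681 ≡ 638 (mod 2183)
7^64 ≡ 638^2 = 407044 ≡ 1006 (mod 2183)
7^128 ≡ 1006^2 = 1012036 ≡ 1307 (mod 2183)
7^256 ≡ 1307^2 = 1708249 ≡ 1143 (mod 2183)
7^512 ≡ 1143^2 = 1306449 ≡ 1015 (mod 2183)
7^1024 ≡ 1015^2 = 1030225 ≡ 2032 (mod 2183)
1091 = 1024 + 64 + 2 + 1 in binary powers of 2.
So 7^1091 ≡ 2032 · 1006 · 49 · 7 ≡ 86 (mod 2183).
Squaring chain: 86; never reaches −1, so base 7 is a Miller–Rabin witness that 2183 is composite.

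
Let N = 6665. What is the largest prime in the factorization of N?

43

6665 = 5 · 1333
1333 = 31 · 43
43 is prime.
So 6665 = 5 · 31 · 43; the largest prime factor is 43.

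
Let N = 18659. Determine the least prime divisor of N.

18659 is odd.
Digit sum 29, not divisible by 3.
Ends in 9: not divisible by 5.
7: 18659 = 7·2665 + 4
11: 18659 = 11·1696 + 3
13: 18659 = 13·1435 + 4
17: 18659 = 17·1097 + 10
19: 18659 = 19·982 + 1
23: 18659 = 23·811 + 6
29: 18659 = 29·643 + 12
31: 18659 = 31·601 + 28
37: 18659 = 37·504 + 11
41: 18659 = 41·455 + 4
43: 18659 = 43·433 + 40
47: 18659 = 47·397

47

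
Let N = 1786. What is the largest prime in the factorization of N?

47

1786 = 2 · 893
893 = 19 · 47
47 is prime.
So 1786 = 2 · 19 · 47; the largest prime factor is 47.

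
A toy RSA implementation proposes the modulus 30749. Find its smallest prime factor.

30749 is odd.
Digit sum 23, not divisible by 3.
Ends in 9: not divisible by 5.
7: 30749 = 7·4392 + 5
11: 30749 = 11·2795 + 4
13: 30749 = 13·2365 + 4
17: 30749 = 17·1808 + 13
19: 30749 = 19·1618 + 7
23: 30749 = 23·1336 + 21
29: 30749 = 29·1060 + 9
31: 30749 = 31·991 + 28
37: 30749 = 37·831 + 2
41: 30749 = 41·749 + 40
43: 30749 = 43·715 + 4
47: 30749 = 47·654 + 11
53: 30749 = 53·580 + 9
59: 30749 = 59·521 + 10
61: 30749 = 61·504 + 5
67: 30749 = 67·458 + 63
71: 30749 = 71·433 + 6
73: 30749 = 73·421 + 16
79: 30749 = 79·389 + 18
83: 30749 = 83·370 + 39
89: 30749 = 89·345 + 44
97: 30749 = 97·317

97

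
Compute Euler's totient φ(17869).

17596

Factor: 17869 = 107 · 167.
φ(17869) = (107−1) · (167−1) = 106 · 166 = 17596.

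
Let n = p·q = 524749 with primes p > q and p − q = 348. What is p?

919

Since p = q + 348, we have 524749 = q(q + 348), so q² + 348q − 524749 = 0.
Discriminant: 348² + 4·524749 = 121104 + 2098996 = 2220100; √2220100 = 1490.
q = (−348 + 1490)/2 = 571, and p = q + 348 = 919.
Check: 571 · 919 = 524749.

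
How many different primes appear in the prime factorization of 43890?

6

43890 = 2 · 21945
21945 = 3 · 7315
7315 = 5 · 1463
1463 = 7 · 209
209 = 11 · 19
43890 = 2 · 3 · 5 · 7 · 11 · 19, which has 6 distinct prime factors.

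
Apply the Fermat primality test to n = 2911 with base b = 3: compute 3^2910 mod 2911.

3^1 ≡ 3 (mod 2911)
3^2 ≡ 3^2 = 9 ≡ 9 (mod 2911)
3^4 ≡ 9^2 = 81 ≡ 81 (mod 2911)
3^8 ≡ 81^2 = 6561 ≡ 739 (mod 2911)
3^16 ≡ 739^2 = 546121 ≡ 1764 (mod 2911)
3^32 ≡ 1764^2 = 3111696 ≡ 2748 (mod 2911)
3^64 ≡ 2748^2 = 7551504 ≡ 370 (mod 2911)
3^128 ≡ 370^2 = 136900 ≡ 83 (mod 2911)
3^256 ≡ 83^2 = 6889 ≡ 1067 (mod 2911)
3^512 ≡ 1067^2 = 1138489 ≡ 288 (mod 2911)
3^1024 ≡ 288^2 = 82944 ≡ 1436 (mod 2911)
3^2048 ≡ 1436^2 = 2062096 ≡ 1108 (mod 2911)
2910 = 2048 + 512 + 256 + 64 + 16 + 8 + 4 + 2 in binary powers of 2.
So 3^2910 ≡ 1108 · 288 · 1067 · 370 · 1764 · 739 · 81 · 9 ≡ 811 (mod 2911).
Since 811 ≠ 1, base 3 is a Fermat witness: 2911 is composite.

811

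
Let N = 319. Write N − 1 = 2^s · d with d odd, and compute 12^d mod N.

133

319 − 1 = 318 = 2^1 · 159, so d = 159.
12^1 ≡ 12 (mod 319)
12^2 ≡ 12^2 = 144 ≡ 144 (mod 319)
12^4 ≡ 144^2 = 20736 ≡ 1 (mod 319)
12^8 ≡ 1^2 = 1 ≡ 1 (mod 319)
12^16 ≡ 1^2 = 1 ≡ 1 (mod 319)
12^32 ≡ 1^2 = 1 ≡ 1 (mod 319)
12^64 ≡ 1^2 = 1 ≡ 1 (mod 319)
12^128 ≡ 1^2 = 1 ≡ 1 (mod 319)
159 = 128 + 16 + 8 + 4 + 2 + 1 in binary powers of 2.
So 12^159 ≡ 1 · 1 · 1 · 1 · 144 · 12 ≡ 133 (mod 319).
Squaring chain: 133; never reaches −1, so base 12 is a Miller–Rabin witness that 319 is composite.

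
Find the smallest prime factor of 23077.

47

23077 is odd.
Digit sum 19, not divisible by 3.
Ends in 7: not divisible by 5.
7: 23077 = 7·3296 + 5
11: 23077 = 11·2097 + 10
13: 23077 = 13·1775 + 2
17: 23077 = 17·1357 + 8
19: 23077 = 19·1214 + 11
23: 23077 = 23·1003 + 8
29: 23077 = 29·795 + 22
31: 23077 = 31·744 + 13
37: 23077 = 37·623 + 26
41: 23077 = 41·562 + 35
43: 23077 = 43·536 + 29
47: 23077 = 47·491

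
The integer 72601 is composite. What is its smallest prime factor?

79

72601 is odd.
Digit sum 16, not divisible by 3.
Ends in 1: not divisible by 5.
7: 72601 = 7·10371 + 4
11: 72601 = 11·6600 + 1
13: 72601 = 13·5584 + 9
17: 72601 = 17·4270 + 11
19: 72601 = 19·3821 + 2
23: 72601 = 23·3156 + 13
29: 72601 = 29·2503 + 14
31: 72601 = 31·2341 + 30
37: 72601 = 37·1962 + 7
41: 72601 = 41·1770 + 31
43: 72601 = 43·1688 + 17
47: 72601 = 47·1544 + 33
53: 72601 = 53·1369 + 44
59: 72601 = 59·1230 + 31
61: 72601 = 61·1190 + 11
67: 72601 = 67·1083 + 40
71: 72601 = 71·1022 + 39
73: 72601 = 73·994 + 39
79: 72601 = 79·919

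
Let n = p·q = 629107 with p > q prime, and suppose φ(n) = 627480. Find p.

φ(n) = (p−1)(q−1) = n − (p+q) + 1, so p + q = 629107 − 627480 + 1 = 1628.
p and q are the roots of t² − 1628t + 629107 = 0.
Discriminant: 1628² − 4·629107 = 2650384 − 2516428 = 133956; √133956 = 366.
q = (1628 − 366)/2 = 631, p = (1628 + 366)/2 = 997.
Check: 631 · 997 = 629107.

997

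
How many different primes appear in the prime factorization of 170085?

5

170085 = 3 · 56695
56695 = 5 · 11339
11339 = 17 · 667
667 = 23 · 29
170085 = 3 · 5 · 17 · 23 · 29, which has 5 distinct prime factors.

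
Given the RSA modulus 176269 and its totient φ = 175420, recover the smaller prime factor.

φ(n) = (p−1)(q−1) = n − (p+q) + 1, so p + q = 176269 − 175420 + 1 = 850.
p and q are the roots of t² − 850t + 176269 = 0.
Discriminant: 850² − 4·176269 = 722500 − 705076 = 17424; √17424 = 132.
q = (850 − 132)/2 = 359, p = (850 + 132)/2 = 491.
Check: 359 · 491 = 176269.

359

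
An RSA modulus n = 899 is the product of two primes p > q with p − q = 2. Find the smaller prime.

29

Since p = q + 2, we have 899 = q(q + 2), so q² + 2q − 899 = 0.
Discriminant: 2² + 4·899 = 4 + 3596 = 3600; √3600 = 60.
q = (−2 + 60)/2 = 29, and p = q + 2 = 31.
Check: 29 · 31 = 899.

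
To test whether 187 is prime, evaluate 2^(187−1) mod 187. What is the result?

2^1 ≡ 2 (mod 187)
2^2 ≡ 2^2 = 4 ≡ 4 (mod 187)
2^4 ≡ 4^2 = 16 ≡ 16 (mod 187)
2^8 ≡ 16^2 = 256 ≡ 69 (mod 187)
2^16 ≡ 69^2 = 4761 ≡ 86 (mod 187)
2^32 ≡ 86^2 = 7396 ≡ 103 (mod 187)
2^64 ≡ 103^2 = 10609 ≡ 137 (mod 187)
2^128 ≡ 137^2 = 18769 ≡ 69 (mod 187)
186 = 128 + 32 + 16 + 8 + 2 in binary powers of 2.
So 2^186 ≡ 69 · 103 · 86 · 69 · 4 ≡ 174 (mod 187).
Since 174 ≠ 1, base 2 is a Fermat witness: 187 is composite.

174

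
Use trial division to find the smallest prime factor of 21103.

21103 is odd.
Digit sum 7, not divisible by 3.
Ends in 3: not divisible by 5.
7: 21103 = 7·3014 + 5
11: 21103 = 11·1918 + 5
13: 21103 = 13·1623 + 4
17: 21103 = 17·1241 + 6
19: 21103 = 19·1110 + 13
23: 21103 = 23·917 + 12
29: 21103 = 29·727 + 20
31: 21103 = 31·680 + 23
37: 21103 = 37·570 + 13
41: 21103 = 41·514 + 29
43: 21103 = 43·490 + 33
47: 21103 = 47·449

47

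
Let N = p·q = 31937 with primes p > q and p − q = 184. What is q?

Since p = q + 184, we have 31937 = q(q + 184), so q² + 184q − 31937 = 0.
Discriminant: 184² + 4·31937 = 33856 + 127748 = 161604; √161604 = 402.
q = (−184 + 402)/2 = 109, and p = q + 184 = 293.
Check: 109 · 293 = 31937.

109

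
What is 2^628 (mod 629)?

305

2^1 ≡ 2 (mod 629)
2^2 ≡ 2^2 = 4 ≡ 4 (mod 629)
2^4 ≡ 4^2 = 16 ≡ 16 (mod 629)
2^8 ≡ 16^2 = 256 ≡ 256 (mod 629)
2^16 ≡ 256^2 = 65536 ≡ 120 (mod 629)
2^32 ≡ 120^2 = 14400 ≡ 562 (mod 629)
2^64 ≡ 562^2 = 315844 ≡ 86 (mod 629)
2^128 ≡ 86^2 = 7396 ≡ 477 (mod 629)
2^256 ≡ 477^2 = 227529 ≡ 460 (mod 629)
2^512 ≡ 460^2 = 211600 ≡ 256 (mod 629)
628 = 512 + 64 + 32 + 16 + 4 in binary powers of 2.
So 2^628 ≡ 256 · 86 · 562 · 120 · 16 ≡ 305 (mod 629).
Since 305 ≠ 1, base 2 is a Fermat witness: 629 is composite.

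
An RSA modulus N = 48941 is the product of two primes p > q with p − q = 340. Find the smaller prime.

109

Since p = q + 340, we have 48941 = q(q + 340), so q² + 340q − 48941 = 0.
Discriminant: 340² + 4·48941 = 115600 + 195764 = 311364; √311364 = 558.
q = (−340 + 558)/2 = 109, and p = q + 340 = 449.
Check: 109 · 449 = 48941.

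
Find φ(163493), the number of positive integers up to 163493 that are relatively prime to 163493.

146080

Factor: 163493 = 11 · 89 · 167.
φ(163493) = (11−1) · (89−1) · (167−1) = 10 · 88 · 166 = 146080.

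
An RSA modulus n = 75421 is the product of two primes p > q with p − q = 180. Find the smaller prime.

Since p = q + 180, we have 75421 = q(q + 180), so q² + 180q − 75421 = 0.
Discriminant: 180² + 4·75421 = 32400 + 301684 = 334084; √334084 = 578.
q = (−180 + 578)/2 = 199, and p = q + 180 = 379.
Check: 199 · 379 = 75421.

199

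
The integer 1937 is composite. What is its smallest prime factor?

13

1937 is odd.
Digit sum 20, not divisible by 3.
Ends in 7: not divisible by 5.
7: 1937 = 7·276 + 5
11: 1937 = 11·176 + 1
13: 1937 = 13·149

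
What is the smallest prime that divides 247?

247 is odd.
Digit sum 13, not divisible by 3.
Ends in 7: not divisible by 5.
7: 247 = 7·35 + 2
11: 247 = 11·22 + 5
13: 247 = 13·19

13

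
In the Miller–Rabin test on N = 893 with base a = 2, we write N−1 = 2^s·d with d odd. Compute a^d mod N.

394

893 − 1 = 892 = 2^2 · 223, so d = 223.
2^1 ≡ 2 (mod 893)
2^2 ≡ 2^2 = 4 ≡ 4 (mod 893)
2^4 ≡ 4^2 = 16 ≡ 16 (mod 893)
2^8 ≡ 16^2 = 256 ≡ 256 (mod 893)
2^16 ≡ 256^2 = 65536 ≡ 347 (mod 893)
2^32 ≡ 347^2 = 120409 ≡ 747 (mod 893)
2^64 ≡ 747^2 = 558009 ≡ 777 (mod 893)
2^128 ≡ 777^2 = 603729 ≡ 61 (mod 893)
223 = 128 + 64 + 16 + 8 + 4 + 2 + 1 in binary powers of 2.
So 2^223 ≡ 61 · 777 · 347 · 256 · 16 · 4 · 2 ≡ 394 (mod 893).
Squaring chain: 394 → 747; never reaches −1, so base 2 is a Miller–Rabin witness that 893 is composite.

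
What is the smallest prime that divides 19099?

19099 is odd.
Digit sum 28, not divisible by 3.
Ends in 9: not divisible by 5.
7: 19099 = 7·2728 + 3
11: 19099 = 11·1736 + 3
13: 19099 = 13·1469 + 2
17: 19099 = 17·1123 + 8
19: 19099 = 19·1005 + 4
23: 19099 = 23·830 + 9
29: 19099 = 29·658 + 17
31: 19099 = 31·616 + 3
37: 19099 = 37·516 + 7
41: 19099 = 41·465 + 34
43: 19099 = 43·444 + 7
47: 19099 = 47·406 + 17
53: 19099 = 53·360 + 19
59: 19099 = 59·323 + 42
61: 19099 = 61·313 + 6
67: 19099 = 67·285 + 4
71: 19099 = 71·269

71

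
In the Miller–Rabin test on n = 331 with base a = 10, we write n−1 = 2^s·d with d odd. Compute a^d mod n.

331 − 1 = 330 = 2^1 · 165, so d = 165.
10^1 ≡ 10 (mod 331)
10^2 ≡ 10^2 = 100 ≡ 100 (mod 331)
10^4 ≡ 100^2 = 10000 ≡ 70 (mod 331)
10^8 ≡ 70^2 = 4900 ≡ 266 (mod 331)
10^16 ≡ 266^2 = 70756 ≡ 253 (mod 331)
10^32 ≡ 253^2 = 64009 ≡ 126 (mod 331)
10^64 ≡ 126^2 = 15876 ≡ 319 (mod 331)
10^128 ≡ 319^2 = 101761 ≡ 144 (mod 331)
165 = 128 + 32 + 4 + 1 in binary powers of 2.
So 10^165 ≡ 144 · 126 · 70 · 10 ≡ 330 (mod 331).
Since 10^d ≡ 330 (mod 331), base 10 does not prove 331 composite.

330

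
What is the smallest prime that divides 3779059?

3779059 is odd.
Digit sum 40, not divisible by 3.
Ends in 9: not divisible by 5.
7: 3779059 = 7·539865 + 4
11: 3779059 = 11·343550 + 9
13: 3779059 = 13·290696 + 11
17: 3779059 = 17·222297 + 10
19: 3779059 = 19·198897 + 16
23: 3779059 = 23·164306 + 21
29: 3779059 = 29·130312 + 11
31: 3779059 = 31·121905 + 4
37: 3779059 = 37·102136 + 27
41: 3779059 = 41·92172 + 7
43: 3779059 = 43·87885 + 4
47: 3779059 = 47·80405 + 24
53: 3779059 = 53·71303

53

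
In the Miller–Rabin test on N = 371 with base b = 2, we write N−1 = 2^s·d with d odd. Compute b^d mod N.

151

371 − 1 = 370 = 2^1 · 185, so d = 185.
2^1 ≡ 2 (mod 371)
2^2 ≡ 2^2 = 4 ≡ 4 (mod 371)
2^4 ≡ 4^2 = 16 ≡ 16 (mod 371)
2^8 ≡ 16^2 = 256 ≡ 256 (mod 371)
2^16 ≡ 256^2 = 65536 ≡ 240 (mod 371)
2^32 ≡ 240^2 = 57600 ≡ 95 (mod 371)
2^64 ≡ 95^2 = 9025 ≡ 121 (mod 371)
2^128 ≡ 121^2 = 14641 ≡ 172 (mod 371)
185 = 128 + 32 + 16 + 8 + 1 in binary powers of 2.
So 2^185 ≡ 172 · 95 · 240 · 256 · 2 ≡ 151 (mod 371).
Squaring chain: 151; never reaches −1, so base 2 is a Miller–Rabin witness that 371 is composite.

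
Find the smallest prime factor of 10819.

31

10819 is odd.
Digit sum 19, not divisible by 3.
Ends in 9: not divisible by 5.
7: 10819 = 7·1545 + 4
11: 10819 = 11·983 + 6
13: 10819 = 13·832 + 3
17: 10819 = 17·636 + 7
19: 10819 = 19·569 + 8
23: 10819 = 23·470 + 9
29: 10819 = 29·373 + 2
31: 10819 = 31·349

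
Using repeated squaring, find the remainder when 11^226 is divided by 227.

11^1 ≡ 11 (mod 227)
11^2 ≡ 11^2 = 121 ≡ 121 (mod 227)
11^4 ≡ 121^2 = 14641 ≡ 113 (mod 227)
11^8 ≡ 113^2 = 12769 ≡ 57 (mod 227)
11^16 ≡ 57^2 = 3249 ≡ 71 (mod 227)
11^32 ≡ 71^2 = 5041 ≡ 47 (mod 227)
11^64 ≡ 47^2 = 2209 ≡ 166 (mod 227)
11^128 ≡ 166^2 = 27556 ≡ 89 (mod 227)
226 = 128 + 64 + 32 + 2 in binary powers of 2.
So 11^226 ≡ 89 · 166 · 47 · 121 ≡ 1 (mod 227).
Since the result is 1, base 11 gives no evidence that 227 is composite.

1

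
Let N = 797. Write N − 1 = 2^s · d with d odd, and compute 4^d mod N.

797 − 1 = 796 = 2^2 · 199, so d = 199.
4^1 ≡ 4 (mod 797)
4^2 ≡ 4^2 = 16 ≡ 16 (mod 797)
4^4 ≡ 16^2 = 256 ≡ 256 (mod 797)
4^8 ≡ 256^2 = 65536 ≡ 182 (mod 797)
4^16 ≡ 182^2 = 33124 ≡ 447 (mod 797)
4^32 ≡ 447^2 = 199809 ≡ 559 (mod 797)
4^64 ≡ 559^2 = 312481 ≡ 57 (mod 797)
4^128 ≡ 57^2 = 3249 ≡ 61 (mod 797)
199 = 128 + 64 + 4 + 2 + 1 in binary powers of 2.
So 4^199 ≡ 61 · 57 · 256 · 16 · 4 ≡ 796 (mod 797).
Since 4^d ≡ 796 (mod 797), base 4 does not prove 797 composite.

796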